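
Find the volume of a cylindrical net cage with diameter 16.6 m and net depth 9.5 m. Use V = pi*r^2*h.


r = d/2 = 16.6/2 = 8.3 m
Base area = pi*r^2 = pi*8.3^2 = 216.42432 m^2
Volume = 216.42432 * 9.5 = 2056.03 m^3

2056.03 m^3


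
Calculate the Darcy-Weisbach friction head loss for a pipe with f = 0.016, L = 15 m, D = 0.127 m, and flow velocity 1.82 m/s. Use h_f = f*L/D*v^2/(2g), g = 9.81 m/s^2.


v^2 = 1.82^2 = 3.3124 m^2/s^2
L/D = 15/0.127 = 118.11024
h_f = f*(L/D)*v^2/(2g) = 0.016 * 118.11024 * 3.3124 / 19.62 = 0.319045 m

0.319045 m


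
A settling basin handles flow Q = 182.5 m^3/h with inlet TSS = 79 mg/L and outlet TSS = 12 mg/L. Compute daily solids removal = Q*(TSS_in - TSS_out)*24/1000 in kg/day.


Concentration drop: TSS_in - TSS_out = 79 - 12 = 67 mg/L
Hourly solids removed = Q * dTSS = 182.5 m^3/h * 67 mg/L = 12227.5 g/h  (m^3/h * mg/L = g/h)
Daily solids removed = 12227.5 * 24 = 293460 g/day
Convert g to kg: 293460 / 1000 = 293.46 kg/day

293.46 kg/day


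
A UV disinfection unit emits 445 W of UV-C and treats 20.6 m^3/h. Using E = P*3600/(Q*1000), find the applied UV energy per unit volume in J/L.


Energy delivered per hour = 445 W * 3600 s = 1602000 J/h
Volume treated per hour = 20.6 m^3/h * 1000 = 20600 L/h
dose = 1602000 / 20600 = 77.767 J/L

77.767 J/L


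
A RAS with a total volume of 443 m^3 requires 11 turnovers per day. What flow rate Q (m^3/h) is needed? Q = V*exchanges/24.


Daily recirculation volume = 443 m^3 * 11 = 4873 m^3/day
Flow rate Q = daily volume / 24 h = 4873 / 24 = 203.042 m^3/h

203.042 m^3/h


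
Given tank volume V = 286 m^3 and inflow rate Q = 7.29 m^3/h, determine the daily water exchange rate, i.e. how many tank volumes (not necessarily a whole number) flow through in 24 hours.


Daily flow volume = 7.29 m^3/h * 24 h = 174.96 m^3/day
Exchanges = daily flow / tank volume = 174.96 / 286 = 0.611748 exchanges/day

0.611748 exchanges/day


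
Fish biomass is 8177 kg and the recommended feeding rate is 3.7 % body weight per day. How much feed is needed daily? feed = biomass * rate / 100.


Feeding rate fraction = 3.7% / 100 = 0.037
Daily feed = 8177 kg * 0.037 = 302.549 kg/day

302.549 kg/day


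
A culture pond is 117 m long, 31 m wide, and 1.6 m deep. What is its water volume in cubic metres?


Base area = L * W = 117 * 31 = 3627 m^2
Volume = area * depth = 3627 * 1.6 = 5803.2 m^3

5803.2 m^3


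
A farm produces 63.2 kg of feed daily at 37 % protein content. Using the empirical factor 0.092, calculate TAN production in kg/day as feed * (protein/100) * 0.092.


Protein in feed = 63.2 * 37/100 = 23.384 kg/day
TAN = protein * 0.092 = 23.384 * 0.092 = 2.151328 kg/day

2.151328 kg/day


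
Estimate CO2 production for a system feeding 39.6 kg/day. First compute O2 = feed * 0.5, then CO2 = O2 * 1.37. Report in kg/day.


O2 = 39.6 * 0.5 = 19.8
CO2 = 19.8 * 1.37 = 27.126

27.126 kg/day


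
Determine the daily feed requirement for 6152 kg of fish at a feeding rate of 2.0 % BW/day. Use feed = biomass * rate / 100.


Feeding rate fraction = 2.0% / 100 = 0.02
Daily feed = 6152 kg * 0.02 = 123.04 kg/day

123.04 kg/day


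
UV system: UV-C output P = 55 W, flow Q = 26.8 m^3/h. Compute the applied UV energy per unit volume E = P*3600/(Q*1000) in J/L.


Energy delivered per hour = 55 W * 3600 s = 198000 J/h
Volume treated per hour = 26.8 m^3/h * 1000 = 26800 L/h
dose = 198000 / 26800 = 7.38806 J/L

7.38806 J/L


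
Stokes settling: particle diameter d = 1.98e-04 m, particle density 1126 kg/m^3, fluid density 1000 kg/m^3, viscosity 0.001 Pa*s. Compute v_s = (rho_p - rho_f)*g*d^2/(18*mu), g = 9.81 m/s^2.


Density difference: rho_p - rho_f = 1126 - 1000 = 126 kg/m^3
d^2 = (1.98e-04)^2 = 3.9204e-08 m^2
Numerator = (rho_p - rho_f) * g * d^2 = 126 * 9.81 * 3.9204e-08 = 4.8458496e-05
Denominator = 18 * mu = 18 * 0.001 = 0.018
v_s = 4.8458496e-05 / 0.018 = 0.00269214 m/s
Check: Re = rho_f * v_s * d / mu = 1000 * 0.00269214 * 1.98e-04 / 0.001 = 0.533 < 1, so Stokes' law applies.

0.00269214 m/s


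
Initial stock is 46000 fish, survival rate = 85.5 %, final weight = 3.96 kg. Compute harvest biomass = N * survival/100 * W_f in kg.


Survivors = 46000 * 85.5/100 = 39330 fish
Harvest biomass = survivors * W_f = 39330 * 3.96 = 155746.8 kg

155746.8 kg


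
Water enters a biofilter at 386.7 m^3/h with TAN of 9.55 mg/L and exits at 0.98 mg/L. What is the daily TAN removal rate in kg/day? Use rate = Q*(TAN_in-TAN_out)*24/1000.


Concentration drop: TAN_in - TAN_out = 9.55 - 0.98 = 8.57 mg/L
Hourly TAN removed = Q * dTAN = 386.7 m^3/h * 8.57 mg/L = 3314.019 g/h  (m^3/h * mg/L = g/h)
Daily TAN removed = 3314.019 * 24 = 79536.456 g/day
Convert to kg/day: 79536.456 / 1000 = 79.536456 kg/day

79.536456 kg/day


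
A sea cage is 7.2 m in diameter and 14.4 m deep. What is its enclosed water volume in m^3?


r = d/2 = 7.2/2 = 3.6 m
Base area = pi*r^2 = pi*3.6^2 = 40.715041 m^2
Volume = 40.715041 * 14.4 = 586.297 m^3

586.297 m^3


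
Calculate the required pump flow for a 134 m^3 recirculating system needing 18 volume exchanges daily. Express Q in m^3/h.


Daily recirculation volume = 134 m^3 * 18 = 2412 m^3/day
Flow rate Q = daily volume / 24 h = 2412 / 24 = 100.5 m^3/h

100.5 m^3/h


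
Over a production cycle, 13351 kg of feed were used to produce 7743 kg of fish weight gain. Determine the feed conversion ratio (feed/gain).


FCR = feed consumed / weight gained
FCR = 13351 kg / 7743 kg = 1.72427

1.72427


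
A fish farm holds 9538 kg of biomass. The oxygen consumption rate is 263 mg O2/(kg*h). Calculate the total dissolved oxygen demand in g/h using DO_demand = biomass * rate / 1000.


Total O2 consumption (mg/h) = 9538 kg * 263 mg/(kg*h) = 2508494 mg/h
Convert to g/h: 2508494 / 1000 = 2508.494 g/h

2508.494 g/h


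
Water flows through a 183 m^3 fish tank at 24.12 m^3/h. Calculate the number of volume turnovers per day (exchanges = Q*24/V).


Daily flow volume = 24.12 m^3/h * 24 h = 578.88 m^3/day
Exchanges = daily flow / tank volume = 578.88 / 183 = 3.16328 exchanges/day

3.16328 exchanges/day


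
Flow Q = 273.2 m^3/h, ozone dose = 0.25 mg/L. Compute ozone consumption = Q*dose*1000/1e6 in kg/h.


O3 demand (mg/h) = Q * dose * 1000 = 273.2 * 0.25 * 1000 = 68300 mg/h
Convert mg to kg: 68300 / 1e6 = 0.0683 kg/h

0.0683 kg/h


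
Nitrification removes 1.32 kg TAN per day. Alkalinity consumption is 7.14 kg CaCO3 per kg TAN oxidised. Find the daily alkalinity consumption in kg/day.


Alkalinity factor: 7.14 kg CaCO3 consumed per kg TAN nitrified
alk = 1.32 kg TAN * 7.14 = 9.4248 kg CaCO3/day

9.4248 kg CaCO3/day


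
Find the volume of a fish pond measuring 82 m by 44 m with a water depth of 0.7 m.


Base area = L * W = 82 * 44 = 3608 m^2
Volume = area * depth = 3608 * 0.7 = 2525.6 m^3

2525.6 m^3


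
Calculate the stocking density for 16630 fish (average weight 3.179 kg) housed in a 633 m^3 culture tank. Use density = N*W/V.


Total biomass = 16630 fish * 3.179 kg = 52866.77 kg
Density = total biomass / volume = 52866.77 / 633 = 83.5178 kg/m^3

83.5178 kg/m^3


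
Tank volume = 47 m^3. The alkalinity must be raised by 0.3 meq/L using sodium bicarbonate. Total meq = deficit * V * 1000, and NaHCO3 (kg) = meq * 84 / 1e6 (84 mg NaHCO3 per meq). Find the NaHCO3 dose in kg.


Tank volume in L = 47 m^3 * 1000 = 47000 L
Total meq required = 0.3 meq/L * 47000 L = 14100 meq
NaHCO3 mass = 14100 meq * 84 mg/meq / 1e6 = 1.1844 kg

1.1844 kg


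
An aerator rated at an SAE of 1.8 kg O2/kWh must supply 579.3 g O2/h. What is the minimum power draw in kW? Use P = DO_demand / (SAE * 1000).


SAE in g O2/kWh = 1.8 * 1000 = 1800 g/kWh
P = DO_demand / SAE_g = 579.3 / 1800 = 0.321833 kW

0.321833 kW


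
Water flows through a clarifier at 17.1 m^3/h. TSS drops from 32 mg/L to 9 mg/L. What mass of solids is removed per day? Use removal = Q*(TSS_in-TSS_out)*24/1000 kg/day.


Concentration drop: TSS_in - TSS_out = 32 - 9 = 23 mg/L
Hourly solids removed = Q * dTSS = 17.1 m^3/h * 23 mg/L = 393.3 g/h  (m^3/h * mg/L = g/h)
Daily solids removed = 393.3 * 24 = 9439.2 g/day
Convert g to kg: 9439.2 / 1000 = 9.4392 kg/day

9.4392 kg/day


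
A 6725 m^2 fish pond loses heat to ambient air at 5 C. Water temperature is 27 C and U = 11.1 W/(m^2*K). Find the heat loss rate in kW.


Temperature difference dT = 27 - 5 = 22 K
Heat loss (W) = U * A * dT = 11.1 * 6725 * 22 = 1642245 W
Convert to kW: 1642245 / 1000 = 1642.245 kW

1642.245 kW


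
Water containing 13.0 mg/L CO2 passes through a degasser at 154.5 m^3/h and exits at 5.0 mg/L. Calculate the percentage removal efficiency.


CO2_out / CO2_in = 5.0 / 13.0 = 0.38461538
Fraction remaining = 0.38461538
efficiency = (1 - 0.38461538) * 100 = 61.5385 %

61.5385 %


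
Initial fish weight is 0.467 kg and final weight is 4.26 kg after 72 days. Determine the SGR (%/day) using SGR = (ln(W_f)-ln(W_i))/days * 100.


ln(W_f) = ln(4.26) = 1.4492692
ln(W_i) = ln(0.467) = -0.76142602
ln(W_f) - ln(W_i) = 1.4492692 - -0.76142602 = 2.2106952
SGR = 2.2106952 / 72 * 100 = 3.07041 %/day

3.07041 %/day


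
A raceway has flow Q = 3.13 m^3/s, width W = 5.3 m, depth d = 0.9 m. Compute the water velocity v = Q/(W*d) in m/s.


Cross-sectional area = W * d = 5.3 * 0.9 = 4.77 m^2
Velocity = Q / A = 3.13 / 4.77 = 0.656184 m/s

0.656184 m/s


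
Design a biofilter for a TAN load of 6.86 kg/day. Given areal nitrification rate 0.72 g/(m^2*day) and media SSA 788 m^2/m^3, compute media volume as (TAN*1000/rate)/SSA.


A = 6.86*1000 / 0.72 = 9527.7778 m^2
V = 9527.7778 / 788 = 12.0911

12.0911 m^3


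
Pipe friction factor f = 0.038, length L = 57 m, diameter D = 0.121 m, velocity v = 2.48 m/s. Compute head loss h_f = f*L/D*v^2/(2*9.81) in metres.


v^2 = 2.48^2 = 6.1504 m^2/s^2
L/D = 57/0.121 = 471.07438
h_f = f*(L/D)*v^2/(2g) = 0.038 * 471.07438 * 6.1504 / 19.62 = 5.61148 m

5.61148 m


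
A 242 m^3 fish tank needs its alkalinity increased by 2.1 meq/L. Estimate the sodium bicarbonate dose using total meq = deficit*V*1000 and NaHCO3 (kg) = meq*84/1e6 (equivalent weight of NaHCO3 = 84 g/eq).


Tank volume in L = 242 m^3 * 1000 = 242000 L
Total meq required = 2.1 meq/L * 242000 L = 508200 meq
NaHCO3 mass = 508200 meq * 84 mg/meq / 1e6 = 42.6888 kg

42.6888 kg


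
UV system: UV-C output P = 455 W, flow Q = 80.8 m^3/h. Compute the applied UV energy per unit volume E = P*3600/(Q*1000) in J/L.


Energy delivered per hour = 455 W * 3600 s = 1638000 J/h
Volume treated per hour = 80.8 m^3/h * 1000 = 80800 L/h
dose = 1638000 / 80800 = 20.2723 J/L

20.2723 J/L


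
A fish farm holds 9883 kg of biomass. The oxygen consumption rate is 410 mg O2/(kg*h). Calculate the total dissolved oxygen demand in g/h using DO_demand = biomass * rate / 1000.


Total O2 consumption (mg/h) = 9883 kg * 410 mg/(kg*h) = 4052030 mg/h
Convert to g/h: 4052030 / 1000 = 4052.03 g/h

4052.03 g/h


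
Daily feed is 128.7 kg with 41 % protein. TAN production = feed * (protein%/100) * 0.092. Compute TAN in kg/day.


Protein in feed = 128.7 * 41/100 = 52.767 kg/day
TAN = protein * 0.092 = 52.767 * 0.092 = 4.854564 kg/day

4.854564 kg/day


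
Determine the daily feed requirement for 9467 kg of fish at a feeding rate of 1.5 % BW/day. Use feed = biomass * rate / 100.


Feeding rate fraction = 1.5% / 100 = 0.015
Daily feed = 9467 kg * 0.015 = 142.005 kg/day

142.005 kg/day


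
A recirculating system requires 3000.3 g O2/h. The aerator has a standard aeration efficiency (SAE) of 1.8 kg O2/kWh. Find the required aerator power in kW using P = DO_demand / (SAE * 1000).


SAE in g O2/kWh = 1.8 * 1000 = 1800 g/kWh
P = DO_demand / SAE_g = 3000.3 / 1800 = 1.66683 kW

1.66683 kW


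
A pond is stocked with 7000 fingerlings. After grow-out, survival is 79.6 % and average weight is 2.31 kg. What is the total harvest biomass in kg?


Survivors = 7000 * 79.6/100 = 5572 fish
Harvest biomass = survivors * W_f = 5572 * 2.31 = 12871.32 kg

12871.32 kg


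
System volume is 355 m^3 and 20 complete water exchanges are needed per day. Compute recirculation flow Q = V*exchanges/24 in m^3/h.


Daily recirculation volume = 355 m^3 * 20 = 7100 m^3/day
Flow rate Q = daily volume / 24 h = 7100 / 24 = 295.833 m^3/h

295.833 m^3/h


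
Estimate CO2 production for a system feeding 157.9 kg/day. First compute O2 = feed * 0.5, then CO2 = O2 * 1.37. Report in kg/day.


O2 = 157.9 * 0.5 = 78.95
CO2 = 78.95 * 1.37 = 108.1615

108.1615 kg/day


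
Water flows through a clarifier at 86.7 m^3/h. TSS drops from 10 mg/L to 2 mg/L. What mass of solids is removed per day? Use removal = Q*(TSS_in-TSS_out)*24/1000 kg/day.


Concentration drop: TSS_in - TSS_out = 10 - 2 = 8 mg/L
Hourly solids removed = Q * dTSS = 86.7 m^3/h * 8 mg/L = 693.6 g/h  (m^3/h * mg/L = g/h)
Daily solids removed = 693.6 * 24 = 16646.4 g/day
Convert g to kg: 16646.4 / 1000 = 16.6464 kg/day

16.6464 kg/day


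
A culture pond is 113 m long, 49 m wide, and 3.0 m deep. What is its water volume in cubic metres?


Base area = L * W = 113 * 49 = 5537 m^2
Volume = area * depth = 5537 * 3.0 = 16611 m^3

16611 m^3


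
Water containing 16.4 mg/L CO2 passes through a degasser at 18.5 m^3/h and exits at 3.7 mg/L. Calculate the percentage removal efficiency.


CO2_out / CO2_in = 3.7 / 16.4 = 0.22560976
Fraction remaining = 0.22560976
efficiency = (1 - 0.22560976) * 100 = 77.439 %

77.439 %


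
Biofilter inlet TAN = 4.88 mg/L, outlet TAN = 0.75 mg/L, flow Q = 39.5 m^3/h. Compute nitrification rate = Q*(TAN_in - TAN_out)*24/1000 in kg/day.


Concentration drop: TAN_in - TAN_out = 4.88 - 0.75 = 4.13 mg/L
Hourly TAN removed = Q * dTAN = 39.5 m^3/h * 4.13 mg/L = 163.135 g/h  (m^3/h * mg/L = g/h)
Daily TAN removed = 163.135 * 24 = 3915.24 g/day
Convert to kg/day: 3915.24 / 1000 = 3.91524 kg/day

3.91524 kg/day


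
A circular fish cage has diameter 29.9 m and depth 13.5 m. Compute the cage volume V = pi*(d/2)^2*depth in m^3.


r = d/2 = 29.9/2 = 14.95 m
Base area = pi*r^2 = pi*14.95^2 = 702.15381 m^2
Volume = 702.15381 * 13.5 = 9479.08 m^3

9479.08 m^3


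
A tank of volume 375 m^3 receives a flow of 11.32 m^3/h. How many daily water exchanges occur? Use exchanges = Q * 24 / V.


Daily flow volume = 11.32 m^3/h * 24 h = 271.68 m^3/day
Exchanges = daily flow / tank volume = 271.68 / 375 = 0.72448 exchanges/day

0.72448 exchanges/day


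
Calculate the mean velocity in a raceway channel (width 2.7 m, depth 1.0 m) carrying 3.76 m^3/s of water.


Cross-sectional area = W * d = 2.7 * 1.0 = 2.7 m^2
Velocity = Q / A = 3.76 / 2.7 = 1.39259 m/s

1.39259 m/s


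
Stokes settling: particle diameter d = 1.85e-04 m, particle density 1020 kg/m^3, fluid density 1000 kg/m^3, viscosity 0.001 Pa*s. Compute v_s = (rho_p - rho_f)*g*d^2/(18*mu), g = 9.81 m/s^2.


Density difference: rho_p - rho_f = 1020 - 1000 = 20 kg/m^3
d^2 = (1.85e-04)^2 = 3.4225e-08 m^2
Numerator = (rho_p - rho_f) * g * d^2 = 20 * 9.81 * 3.4225e-08 = 6.714945e-06
Denominator = 18 * mu = 18 * 0.001 = 0.018
v_s = 6.714945e-06 / 0.018 = 3.73052e-04 m/s
Check: Re = rho_f * v_s * d / mu = 1000 * 3.73052e-04 * 1.85e-04 / 0.001 = 0.069 < 1, so Stokes' law applies.

3.73052e-04 m/s


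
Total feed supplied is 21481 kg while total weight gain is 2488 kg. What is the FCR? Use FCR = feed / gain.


FCR = feed consumed / weight gained
FCR = 21481 kg / 2488 kg = 8.63384

8.63384


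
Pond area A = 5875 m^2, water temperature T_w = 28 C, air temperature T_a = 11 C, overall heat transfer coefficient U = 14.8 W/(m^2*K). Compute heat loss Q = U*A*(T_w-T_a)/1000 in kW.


Temperature difference dT = 28 - 11 = 17 K
Heat loss (W) = U * A * dT = 14.8 * 5875 * 17 = 1478150 W
Convert to kW: 1478150 / 1000 = 1478.15 kW

1478.15 kW


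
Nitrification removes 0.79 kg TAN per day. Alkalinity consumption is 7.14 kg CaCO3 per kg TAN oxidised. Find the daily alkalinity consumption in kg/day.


Alkalinity factor: 7.14 kg CaCO3 consumed per kg TAN nitrified
alk = 0.79 kg TAN * 7.14 = 5.6406 kg CaCO3/day

5.6406 kg CaCO3/day


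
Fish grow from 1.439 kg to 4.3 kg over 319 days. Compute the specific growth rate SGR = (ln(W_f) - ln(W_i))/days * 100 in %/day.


ln(W_f) = ln(4.3) = 1.458615
ln(W_i) = ln(1.439) = 0.36394843
ln(W_f) - ln(W_i) = 1.458615 - 0.36394843 = 1.0946666
SGR = 1.0946666 / 319 * 100 = 0.343156 %/day

0.343156 %/day


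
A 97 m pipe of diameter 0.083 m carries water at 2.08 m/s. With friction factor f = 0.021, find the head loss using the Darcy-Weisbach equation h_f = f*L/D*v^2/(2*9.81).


v^2 = 2.08^2 = 4.3264 m^2/s^2
L/D = 97/0.083 = 1168.6747
h_f = f*(L/D)*v^2/(2g) = 0.021 * 1168.6747 * 4.3264 / 19.62 = 5.41179 m

5.41179 m


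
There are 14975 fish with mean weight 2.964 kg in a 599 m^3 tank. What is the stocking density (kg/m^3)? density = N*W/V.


Total biomass = 14975 fish * 2.964 kg = 44385.9 kg
Density = total biomass / volume = 44385.9 / 599 = 74.1 kg/m^3

74.1 kg/m^3


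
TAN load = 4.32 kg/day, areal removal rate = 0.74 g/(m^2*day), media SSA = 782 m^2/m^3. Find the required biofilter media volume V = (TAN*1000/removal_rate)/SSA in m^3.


A = 4.32*1000 / 0.74 = 5837.8378 m^2
V = 5837.8378 / 782 = 7.46527

7.46527 m^3


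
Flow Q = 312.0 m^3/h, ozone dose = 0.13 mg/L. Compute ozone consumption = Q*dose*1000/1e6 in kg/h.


O3 demand (mg/h) = Q * dose * 1000 = 312.0 * 0.13 * 1000 = 40560 mg/h
Convert mg to kg: 40560 / 1e6 = 0.04056 kg/h

0.04056 kg/h


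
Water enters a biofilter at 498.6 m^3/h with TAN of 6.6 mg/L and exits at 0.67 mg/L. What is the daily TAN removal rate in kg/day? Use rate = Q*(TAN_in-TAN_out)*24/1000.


Concentration drop: TAN_in - TAN_out = 6.6 - 0.67 = 5.93 mg/L
Hourly TAN removed = Q * dTAN = 498.6 m^3/h * 5.93 mg/L = 2956.698 g/h  (m^3/h * mg/L = g/h)
Daily TAN removed = 2956.698 * 24 = 70960.752 g/day
Convert to kg/day: 70960.752 / 1000 = 70.960752 kg/day

70.960752 kg/day


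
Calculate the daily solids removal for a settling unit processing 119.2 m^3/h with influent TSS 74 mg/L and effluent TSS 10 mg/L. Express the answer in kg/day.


Concentration drop: TSS_in - TSS_out = 74 - 10 = 64 mg/L
Hourly solids removed = Q * dTSS = 119.2 m^3/h * 64 mg/L = 7628.8 g/h  (m^3/h * mg/L = g/h)
Daily solids removed = 7628.8 * 24 = 183091.2 g/day
Convert g to kg: 183091.2 / 1000 = 183.0912 kg/day

183.0912 kg/day


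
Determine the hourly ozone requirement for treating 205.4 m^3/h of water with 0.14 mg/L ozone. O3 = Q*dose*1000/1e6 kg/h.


O3 demand (mg/h) = Q * dose * 1000 = 205.4 * 0.14 * 1000 = 28756 mg/h
Convert mg to kg: 28756 / 1e6 = 0.028756 kg/h

0.028756 kg/h


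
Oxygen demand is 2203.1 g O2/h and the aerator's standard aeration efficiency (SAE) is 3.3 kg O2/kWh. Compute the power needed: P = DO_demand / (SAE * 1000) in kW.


SAE in g O2/kWh = 3.3 * 1000 = 3300 g/kWh
P = DO_demand / SAE_g = 2203.1 / 3300 = 0.667606 kW

0.667606 kW


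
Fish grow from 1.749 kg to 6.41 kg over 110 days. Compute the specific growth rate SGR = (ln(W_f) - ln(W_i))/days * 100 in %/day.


ln(W_f) = ln(6.41) = 1.8578593
ln(W_i) = ln(1.749) = 0.5590442
ln(W_f) - ln(W_i) = 1.8578593 - 0.5590442 = 1.2988151
SGR = 1.2988151 / 110 * 100 = 1.18074 %/day

1.18074 %/day


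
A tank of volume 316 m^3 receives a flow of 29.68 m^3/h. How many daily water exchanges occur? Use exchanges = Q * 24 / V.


Daily flow volume = 29.68 m^3/h * 24 h = 712.32 m^3/day
Exchanges = daily flow / tank volume = 712.32 / 316 = 2.25418 exchanges/day

2.25418 exchanges/day


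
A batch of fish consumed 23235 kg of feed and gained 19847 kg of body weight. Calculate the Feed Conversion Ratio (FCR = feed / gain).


FCR = feed consumed / weight gained
FCR = 23235 kg / 19847 kg = 1.17071

1.17071


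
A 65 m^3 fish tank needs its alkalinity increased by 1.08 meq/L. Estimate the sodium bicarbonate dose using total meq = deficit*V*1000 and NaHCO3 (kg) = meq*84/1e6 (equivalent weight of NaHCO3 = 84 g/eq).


Tank volume in L = 65 m^3 * 1000 = 65000 L
Total meq required = 1.08 meq/L * 65000 L = 70200 meq
NaHCO3 mass = 70200 meq * 84 mg/meq / 1e6 = 5.8968 kg

5.8968 kg


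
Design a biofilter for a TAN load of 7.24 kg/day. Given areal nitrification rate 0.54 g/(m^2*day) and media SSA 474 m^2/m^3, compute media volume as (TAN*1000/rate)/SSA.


A = 7.24*1000 / 0.54 = 13407.407 m^2
V = 13407.407 / 474 = 28.2857

28.2857 m^3


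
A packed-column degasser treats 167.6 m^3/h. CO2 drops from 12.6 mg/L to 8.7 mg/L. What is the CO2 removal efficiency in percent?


CO2_out / CO2_in = 8.7 / 12.6 = 0.69047619
Fraction remaining = 0.69047619
efficiency = (1 - 0.69047619) * 100 = 30.9524 %

30.9524 %


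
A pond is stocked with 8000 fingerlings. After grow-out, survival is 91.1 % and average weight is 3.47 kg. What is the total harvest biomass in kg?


Survivors = 8000 * 91.1/100 = 7288 fish
Harvest biomass = survivors * W_f = 7288 * 3.47 = 25289.36 kg

25289.36 kg


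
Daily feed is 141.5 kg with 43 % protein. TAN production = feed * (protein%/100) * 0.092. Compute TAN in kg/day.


Protein in feed = 141.5 * 43/100 = 60.845 kg/day
TAN = protein * 0.092 = 60.845 * 0.092 = 5.59774 kg/day

5.59774 kg/day


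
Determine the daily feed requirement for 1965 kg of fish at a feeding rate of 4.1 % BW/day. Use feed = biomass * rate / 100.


Feeding rate fraction = 4.1% / 100 = 0.041
Daily feed = 1965 kg * 0.041 = 80.565 kg/day

80.565 kg/day


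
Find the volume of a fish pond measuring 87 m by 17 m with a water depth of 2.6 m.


Base area = L * W = 87 * 17 = 1479 m^2
Volume = area * depth = 1479 * 2.6 = 3845.4 m^3

3845.4 m^3


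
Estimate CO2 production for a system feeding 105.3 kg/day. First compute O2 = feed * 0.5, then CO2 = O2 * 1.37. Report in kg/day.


O2 = 105.3 * 0.5 = 52.65
CO2 = 52.65 * 1.37 = 72.1305

72.1305 kg/day


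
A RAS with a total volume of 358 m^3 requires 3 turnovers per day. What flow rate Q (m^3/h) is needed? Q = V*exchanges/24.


Daily recirculation volume = 358 m^3 * 3 = 1074 m^3/day
Flow rate Q = daily volume / 24 h = 1074 / 24 = 44.75 m^3/h

44.75 m^3/h


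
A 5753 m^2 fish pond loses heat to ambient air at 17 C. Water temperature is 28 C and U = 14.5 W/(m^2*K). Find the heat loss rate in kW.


Temperature difference dT = 28 - 17 = 11 K
Heat loss (W) = U * A * dT = 14.5 * 5753 * 11 = 917603.5 W
Convert to kW: 917603.5 / 1000 = 917.6035 kW

917.6035 kW


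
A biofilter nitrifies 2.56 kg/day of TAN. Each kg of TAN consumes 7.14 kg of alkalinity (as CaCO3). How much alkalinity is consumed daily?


Alkalinity factor: 7.14 kg CaCO3 consumed per kg TAN nitrified
alk = 2.56 kg TAN * 7.14 = 18.2784 kg CaCO3/day

18.2784 kg CaCO3/day


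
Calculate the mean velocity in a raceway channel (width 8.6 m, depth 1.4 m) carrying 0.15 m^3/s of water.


Cross-sectional area = W * d = 8.6 * 1.4 = 12.04 m^2
Velocity = Q / A = 0.15 / 12.04 = 0.0124585 m/s

0.0124585 m/s


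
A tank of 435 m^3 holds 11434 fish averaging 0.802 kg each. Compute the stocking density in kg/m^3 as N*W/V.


Total biomass = 11434 fish * 0.802 kg = 9170.068 kg
Density = total biomass / volume = 9170.068 / 435 = 21.0806 kg/m^3

21.0806 kg/m^3


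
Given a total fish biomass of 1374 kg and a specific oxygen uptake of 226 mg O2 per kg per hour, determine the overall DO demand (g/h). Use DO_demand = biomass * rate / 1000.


Total O2 consumption (mg/h) = 1374 kg * 226 mg/(kg*h) = 310524 mg/h
Convert to g/h: 310524 / 1000 = 310.524 g/h

310.524 g/h


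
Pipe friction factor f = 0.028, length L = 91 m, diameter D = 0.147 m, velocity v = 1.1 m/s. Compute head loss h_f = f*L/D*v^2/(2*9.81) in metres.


v^2 = 1.1^2 = 1.21 m^2/s^2
L/D = 91/0.147 = 619.04762
h_f = f*(L/D)*v^2/(2g) = 0.028 * 619.04762 * 1.21 / 19.62 = 1.06898 m

1.06898 m


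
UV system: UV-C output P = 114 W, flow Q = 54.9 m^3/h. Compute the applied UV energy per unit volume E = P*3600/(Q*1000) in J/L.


Energy delivered per hour = 114 W * 3600 s = 410400 J/h
Volume treated per hour = 54.9 m^3/h * 1000 = 54900 L/h
dose = 410400 / 54900 = 7.47541 J/L

7.47541 J/L


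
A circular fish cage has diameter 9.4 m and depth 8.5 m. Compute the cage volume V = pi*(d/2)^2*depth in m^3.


r = d/2 = 9.4/2 = 4.7 m
Base area = pi*r^2 = pi*4.7^2 = 69.397782 m^2
Volume = 69.397782 * 8.5 = 589.881 m^3

589.881 m^3


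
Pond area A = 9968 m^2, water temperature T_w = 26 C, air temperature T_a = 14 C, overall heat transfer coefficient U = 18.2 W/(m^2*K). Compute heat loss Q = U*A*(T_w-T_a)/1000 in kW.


Temperature difference dT = 26 - 14 = 12 K
Heat loss (W) = U * A * dT = 18.2 * 9968 * 12 = 2177011.2 W
Convert to kW: 2177011.2 / 1000 = 2177.0112 kW

2177.0112 kW


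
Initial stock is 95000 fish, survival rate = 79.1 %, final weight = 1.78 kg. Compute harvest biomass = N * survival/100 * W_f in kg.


Survivors = 95000 * 79.1/100 = 75145 fish
Harvest biomass = survivors * W_f = 75145 * 1.78 = 133758.1 kg

133758.1 kg


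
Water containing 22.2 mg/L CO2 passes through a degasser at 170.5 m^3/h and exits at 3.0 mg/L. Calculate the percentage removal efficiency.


CO2_out / CO2_in = 3.0 / 22.2 = 0.13513514
Fraction remaining = 0.13513514
efficiency = (1 - 0.13513514) * 100 = 86.4865 %

86.4865 %


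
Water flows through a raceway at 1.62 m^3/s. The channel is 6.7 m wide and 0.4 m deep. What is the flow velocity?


Cross-sectional area = W * d = 6.7 * 0.4 = 2.68 m^2
Velocity = Q / A = 1.62 / 2.68 = 0.604478 m/s

0.604478 m/s


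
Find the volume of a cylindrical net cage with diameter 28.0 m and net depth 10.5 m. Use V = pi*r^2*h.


r = d/2 = 28.0/2 = 14 m
Base area = pi*r^2 = pi*14^2 = 615.75216 m^2
Volume = 615.75216 * 10.5 = 6465.4 m^3

6465.4 m^3


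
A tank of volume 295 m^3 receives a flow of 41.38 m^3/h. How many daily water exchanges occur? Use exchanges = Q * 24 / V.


Daily flow volume = 41.38 m^3/h * 24 h = 993.12 m^3/day
Exchanges = daily flow / tank volume = 993.12 / 295 = 3.36651 exchanges/day

3.36651 exchanges/day


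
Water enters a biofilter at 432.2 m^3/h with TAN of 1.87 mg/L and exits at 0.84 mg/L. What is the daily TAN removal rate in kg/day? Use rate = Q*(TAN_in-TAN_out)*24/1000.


Concentration drop: TAN_in - TAN_out = 1.87 - 0.84 = 1.03 mg/L
Hourly TAN removed = Q * dTAN = 432.2 m^3/h * 1.03 mg/L = 445.166 g/h  (m^3/h * mg/L = g/h)
Daily TAN removed = 445.166 * 24 = 10683.984 g/day
Convert to kg/day: 10683.984 / 1000 = 10.683984 kg/day

10.683984 kg/day


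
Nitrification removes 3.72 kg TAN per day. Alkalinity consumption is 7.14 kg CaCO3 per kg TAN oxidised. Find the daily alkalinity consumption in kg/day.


Alkalinity factor: 7.14 kg CaCO3 consumed per kg TAN nitrified
alk = 3.72 kg TAN * 7.14 = 26.5608 kg CaCO3/day

26.5608 kg CaCO3/day


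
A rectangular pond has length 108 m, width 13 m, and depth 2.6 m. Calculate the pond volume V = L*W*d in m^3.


Base area = L * W = 108 * 13 = 1404 m^2
Volume = area * depth = 1404 * 2.6 = 3650.4 m^3

3650.4 m^3


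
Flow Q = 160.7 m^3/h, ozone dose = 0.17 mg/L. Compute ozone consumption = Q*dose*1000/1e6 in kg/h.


O3 demand (mg/h) = Q * dose * 1000 = 160.7 * 0.17 * 1000 = 27319 mg/h
Convert mg to kg: 27319 / 1e6 = 0.027319 kg/h

0.027319 kg/h


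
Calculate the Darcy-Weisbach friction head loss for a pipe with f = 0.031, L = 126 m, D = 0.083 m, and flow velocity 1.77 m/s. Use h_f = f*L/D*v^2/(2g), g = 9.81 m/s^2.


v^2 = 1.77^2 = 3.1329 m^2/s^2
L/D = 126/0.083 = 1518.0723
h_f = f*(L/D)*v^2/(2g) = 0.031 * 1518.0723 * 3.1329 / 19.62 = 7.51453 m

7.51453 m


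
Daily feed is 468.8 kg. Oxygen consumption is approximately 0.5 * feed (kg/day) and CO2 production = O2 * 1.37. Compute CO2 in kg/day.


O2 = 468.8 * 0.5 = 234.4
CO2 = 234.4 * 1.37 = 321.128

321.128 kg/day


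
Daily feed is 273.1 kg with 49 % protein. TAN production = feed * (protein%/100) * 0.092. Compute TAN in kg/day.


Protein in feed = 273.1 * 49/100 = 133.819 kg/day
TAN = protein * 0.092 = 133.819 * 0.092 = 12.311348 kg/day

12.311348 kg/day


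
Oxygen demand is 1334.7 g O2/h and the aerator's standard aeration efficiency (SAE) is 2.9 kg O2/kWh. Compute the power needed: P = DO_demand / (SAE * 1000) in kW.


SAE in g O2/kWh = 2.9 * 1000 = 2900 g/kWh
P = DO_demand / SAE_g = 1334.7 / 2900 = 0.460241 kW

0.460241 kW


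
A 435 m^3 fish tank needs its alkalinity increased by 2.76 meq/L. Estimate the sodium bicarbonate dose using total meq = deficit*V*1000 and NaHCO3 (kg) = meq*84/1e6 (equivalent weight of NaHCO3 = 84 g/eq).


Tank volume in L = 435 m^3 * 1000 = 435000 L
Total meq required = 2.76 meq/L * 435000 L = 1200600 meq
NaHCO3 mass = 1200600 meq * 84 mg/meq / 1e6 = 100.85 kg

100.85 kg


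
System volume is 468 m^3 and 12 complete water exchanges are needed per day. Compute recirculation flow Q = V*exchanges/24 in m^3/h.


Daily recirculation volume = 468 m^3 * 12 = 5616 m^3/day
Flow rate Q = daily volume / 24 h = 5616 / 24 = 234 m^3/h

234 m^3/h


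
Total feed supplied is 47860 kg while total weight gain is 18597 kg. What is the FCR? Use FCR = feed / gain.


FCR = feed consumed / weight gained
FCR = 47860 kg / 18597 kg = 2.57353

2.57353


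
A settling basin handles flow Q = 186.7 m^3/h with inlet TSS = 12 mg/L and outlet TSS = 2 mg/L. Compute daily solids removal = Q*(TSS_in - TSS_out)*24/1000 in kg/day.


Concentration drop: TSS_in - TSS_out = 12 - 2 = 10 mg/L
Hourly solids removed = Q * dTSS = 186.7 m^3/h * 10 mg/L = 1867 g/h  (m^3/h * mg/L = g/h)
Daily solids removed = 1867 * 24 = 44808 g/day
Convert g to kg: 44808 / 1000 = 44.808 kg/day

44.808 kg/day


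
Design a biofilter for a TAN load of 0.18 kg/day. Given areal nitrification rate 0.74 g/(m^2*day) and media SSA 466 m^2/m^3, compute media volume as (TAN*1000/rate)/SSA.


A = 0.18*1000 / 0.74 = 243.24324 m^2
V = 243.24324 / 466 = 0.521981

0.521981 m^3


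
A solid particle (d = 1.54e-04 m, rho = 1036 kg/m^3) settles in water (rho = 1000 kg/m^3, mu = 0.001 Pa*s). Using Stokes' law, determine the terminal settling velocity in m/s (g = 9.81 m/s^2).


Density difference: rho_p - rho_f = 1036 - 1000 = 36 kg/m^3
d^2 = (1.54e-04)^2 = 2.3716e-08 m^2
Numerator = (rho_p - rho_f) * g * d^2 = 36 * 9.81 * 2.3716e-08 = 8.3755426e-06
Denominator = 18 * mu = 18 * 0.001 = 0.018
v_s = 8.3755426e-06 / 0.018 = 4.65308e-04 m/s
Check: Re = rho_f * v_s * d / mu = 1000 * 4.65308e-04 * 1.54e-04 / 0.001 = 0.0717 < 1, so Stokes' law applies.

4.65308e-04 m/s


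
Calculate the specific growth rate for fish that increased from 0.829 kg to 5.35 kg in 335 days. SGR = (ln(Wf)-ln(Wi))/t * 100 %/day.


ln(W_f) = ln(5.35) = 1.6770966
ln(W_i) = ln(0.829) = -0.18753512
ln(W_f) - ln(W_i) = 1.6770966 - -0.18753512 = 1.8646317
SGR = 1.8646317 / 335 * 100 = 0.556606 %/day

0.556606 %/day


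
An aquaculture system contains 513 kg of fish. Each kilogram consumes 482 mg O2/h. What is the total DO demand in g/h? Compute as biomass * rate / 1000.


Total O2 consumption (mg/h) = 513 kg * 482 mg/(kg*h) = 247266 mg/h
Convert to g/h: 247266 / 1000 = 247.266 g/h

247.266 g/h


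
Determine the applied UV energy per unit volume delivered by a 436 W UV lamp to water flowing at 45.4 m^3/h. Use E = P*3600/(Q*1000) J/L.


Energy delivered per hour = 436 W * 3600 s = 1569600 J/h
Volume treated per hour = 45.4 m^3/h * 1000 = 45400 L/h
dose = 1569600 / 45400 = 34.5727 J/L

34.5727 J/L


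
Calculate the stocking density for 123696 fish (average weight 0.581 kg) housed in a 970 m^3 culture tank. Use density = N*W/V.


Total biomass = 123696 fish * 0.581 kg = 71867.376 kg
Density = total biomass / volume = 71867.376 / 970 = 74.0901 kg/m^3

74.0901 kg/m^3


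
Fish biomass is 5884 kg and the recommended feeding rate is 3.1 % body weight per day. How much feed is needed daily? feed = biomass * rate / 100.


Feeding rate fraction = 3.1% / 100 = 0.031
Daily feed = 5884 kg * 0.031 = 182.404 kg/day

182.404 kg/day


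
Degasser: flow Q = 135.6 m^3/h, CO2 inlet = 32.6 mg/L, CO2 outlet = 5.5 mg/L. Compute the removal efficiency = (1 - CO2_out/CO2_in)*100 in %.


CO2_out / CO2_in = 5.5 / 32.6 = 0.16871166
Fraction remaining = 0.16871166
efficiency = (1 - 0.16871166) * 100 = 83.1288 %

83.1288 %


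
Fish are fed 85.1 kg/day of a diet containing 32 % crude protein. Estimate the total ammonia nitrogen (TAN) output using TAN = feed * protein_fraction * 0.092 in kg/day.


Protein in feed = 85.1 * 32/100 = 27.232 kg/day
TAN = protein * 0.092 = 27.232 * 0.092 = 2.505344 kg/day

2.505344 kg/day


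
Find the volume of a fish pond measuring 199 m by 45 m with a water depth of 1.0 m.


Base area = L * W = 199 * 45 = 8955 m^2
Volume = area * depth = 8955 * 1.0 = 8955 m^3

8955 m^3


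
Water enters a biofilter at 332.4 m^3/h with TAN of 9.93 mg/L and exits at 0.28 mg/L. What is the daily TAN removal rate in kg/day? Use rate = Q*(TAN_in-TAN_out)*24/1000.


Concentration drop: TAN_in - TAN_out = 9.93 - 0.28 = 9.65 mg/L
Hourly TAN removed = Q * dTAN = 332.4 m^3/h * 9.65 mg/L = 3207.66 g/h  (m^3/h * mg/L = g/h)
Daily TAN removed = 3207.66 * 24 = 76983.84 g/day
Convert to kg/day: 76983.84 / 1000 = 76.98384 kg/day

76.98384 kg/day


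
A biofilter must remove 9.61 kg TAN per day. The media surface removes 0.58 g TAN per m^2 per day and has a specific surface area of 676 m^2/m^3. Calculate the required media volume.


A = 9.61*1000 / 0.58 = 16568.966 m^2
V = 16568.966 / 676 = 24.5103

24.5103 m^3


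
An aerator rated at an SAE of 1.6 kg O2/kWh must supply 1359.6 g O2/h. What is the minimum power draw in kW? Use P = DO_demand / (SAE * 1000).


SAE in g O2/kWh = 1.6 * 1000 = 1600 g/kWh
P = DO_demand / SAE_g = 1359.6 / 1600 = 0.84975 kW

0.84975 kW


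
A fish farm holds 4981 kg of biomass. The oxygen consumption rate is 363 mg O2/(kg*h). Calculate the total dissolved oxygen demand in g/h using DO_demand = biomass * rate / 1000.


Total O2 consumption (mg/h) = 4981 kg * 363 mg/(kg*h) = 1808103 mg/h
Convert to g/h: 1808103 / 1000 = 1808.103 g/h

1808.103 g/h


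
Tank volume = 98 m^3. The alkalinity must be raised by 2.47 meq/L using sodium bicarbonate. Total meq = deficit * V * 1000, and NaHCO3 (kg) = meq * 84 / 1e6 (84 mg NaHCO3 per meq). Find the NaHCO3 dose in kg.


Tank volume in L = 98 m^3 * 1000 = 98000 L
Total meq required = 2.47 meq/L * 98000 L = 242060 meq
NaHCO3 mass = 242060 meq * 84 mg/meq / 1e6 = 20.333 kg

20.333 kg


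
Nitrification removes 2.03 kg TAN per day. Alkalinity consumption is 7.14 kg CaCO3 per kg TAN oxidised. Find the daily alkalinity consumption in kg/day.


Alkalinity factor: 7.14 kg CaCO3 consumed per kg TAN nitrified
alk = 2.03 kg TAN * 7.14 = 14.4942 kg CaCO3/day

14.4942 kg CaCO3/day


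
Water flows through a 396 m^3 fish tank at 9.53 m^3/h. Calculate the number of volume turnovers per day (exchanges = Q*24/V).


Daily flow volume = 9.53 m^3/h * 24 h = 228.72 m^3/day
Exchanges = daily flow / tank volume = 228.72 / 396 = 0.577576 exchanges/day

0.577576 exchanges/day


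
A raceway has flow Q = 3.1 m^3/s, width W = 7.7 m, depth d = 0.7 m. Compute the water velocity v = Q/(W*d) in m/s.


Cross-sectional area = W * d = 7.7 * 0.7 = 5.39 m^2
Velocity = Q / A = 3.1 / 5.39 = 0.575139 m/s

0.575139 m/s


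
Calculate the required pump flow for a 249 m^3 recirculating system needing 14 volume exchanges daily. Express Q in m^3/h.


Daily recirculation volume = 249 m^3 * 14 = 3486 m^3/day
Flow rate Q = daily volume / 24 h = 3486 / 24 = 145.25 m^3/h

145.25 m^3/h


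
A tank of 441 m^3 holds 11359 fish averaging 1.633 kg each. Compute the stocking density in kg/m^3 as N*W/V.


Total biomass = 11359 fish * 1.633 kg = 18549.247 kg
Density = total biomass / volume = 18549.247 / 441 = 42.0618 kg/m^3

42.0618 kg/m^3


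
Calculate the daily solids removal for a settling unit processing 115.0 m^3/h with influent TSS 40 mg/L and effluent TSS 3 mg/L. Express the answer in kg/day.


Concentration drop: TSS_in - TSS_out = 40 - 3 = 37 mg/L
Hourly solids removed = Q * dTSS = 115.0 m^3/h * 37 mg/L = 4255 g/h  (m^3/h * mg/L = g/h)
Daily solids removed = 4255 * 24 = 102120 g/day
Convert g to kg: 102120 / 1000 = 102.12 kg/day

102.12 kg/day


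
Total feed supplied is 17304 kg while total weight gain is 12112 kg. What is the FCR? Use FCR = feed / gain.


FCR = feed consumed / weight gained
FCR = 17304 kg / 12112 kg = 1.42867

1.42867


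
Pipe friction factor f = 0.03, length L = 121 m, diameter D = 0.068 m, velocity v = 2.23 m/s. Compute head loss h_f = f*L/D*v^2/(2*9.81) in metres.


v^2 = 2.23^2 = 4.9729 m^2/s^2
L/D = 121/0.068 = 1779.4118
h_f = f*(L/D)*v^2/(2g) = 0.03 * 1779.4118 * 4.9729 / 19.62 = 13.5303 m

13.5303 m


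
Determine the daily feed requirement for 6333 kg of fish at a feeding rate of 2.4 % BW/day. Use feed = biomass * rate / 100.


Feeding rate fraction = 2.4% / 100 = 0.024
Daily feed = 6333 kg * 0.024 = 151.992 kg/day

151.992 kg/day


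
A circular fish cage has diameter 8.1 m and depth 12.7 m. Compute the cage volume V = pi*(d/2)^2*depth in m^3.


r = d/2 = 8.1/2 = 4.05 m
Base area = pi*r^2 = pi*4.05^2 = 51.529974 m^2
Volume = 51.529974 * 12.7 = 654.431 m^3

654.431 m^3


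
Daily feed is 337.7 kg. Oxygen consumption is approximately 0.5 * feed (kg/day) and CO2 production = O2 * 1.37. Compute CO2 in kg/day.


O2 = 337.7 * 0.5 = 168.85
CO2 = 168.85 * 1.37 = 231.3245

231.3245 kg/day


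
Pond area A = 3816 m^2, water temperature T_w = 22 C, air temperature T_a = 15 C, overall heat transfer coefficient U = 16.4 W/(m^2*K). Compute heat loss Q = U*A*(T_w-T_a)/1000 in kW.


Temperature difference dT = 22 - 15 = 7 K
Heat loss (W) = U * A * dT = 16.4 * 3816 * 7 = 438076.8 W
Convert to kW: 438076.8 / 1000 = 438.0768 kW

438.0768 kW


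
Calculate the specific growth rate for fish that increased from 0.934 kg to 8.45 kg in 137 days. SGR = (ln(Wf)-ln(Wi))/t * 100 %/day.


ln(W_f) = ln(8.45) = 2.1341664
ln(W_i) = ln(0.934) = -0.068278841
ln(W_f) - ln(W_i) = 2.1341664 - -0.068278841 = 2.2024452
SGR = 2.2024452 / 137 * 100 = 1.60762 %/day

1.60762 %/day


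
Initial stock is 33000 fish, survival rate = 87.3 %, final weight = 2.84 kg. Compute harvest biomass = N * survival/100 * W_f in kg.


Survivors = 33000 * 87.3/100 = 28809 fish
Harvest biomass = survivors * W_f = 28809 * 2.84 = 81817.56 kg

81817.56 kg


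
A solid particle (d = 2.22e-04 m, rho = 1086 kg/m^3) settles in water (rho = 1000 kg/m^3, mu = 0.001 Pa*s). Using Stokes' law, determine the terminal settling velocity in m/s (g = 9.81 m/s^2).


Density difference: rho_p - rho_f = 1086 - 1000 = 86 kg/m^3
d^2 = (2.22e-04)^2 = 4.9284e-08 m^2
Numerator = (rho_p - rho_f) * g * d^2 = 86 * 9.81 * 4.9284e-08 = 4.1578939e-05
Denominator = 18 * mu = 18 * 0.001 = 0.018
v_s = 4.1578939e-05 / 0.018 = 0.00230994 m/s
Check: Re = rho_f * v_s * d / mu = 1000 * 0.00230994 * 2.22e-04 / 0.001 = 0.513 < 1, so Stokes' law applies.

0.00230994 m/s


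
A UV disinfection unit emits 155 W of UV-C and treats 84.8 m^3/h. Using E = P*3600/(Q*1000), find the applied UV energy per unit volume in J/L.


Energy delivered per hour = 155 W * 3600 s = 558000 J/h
Volume treated per hour = 84.8 m^3/h * 1000 = 84800 L/h
dose = 558000 / 84800 = 6.58019 J/L

6.58019 J/L


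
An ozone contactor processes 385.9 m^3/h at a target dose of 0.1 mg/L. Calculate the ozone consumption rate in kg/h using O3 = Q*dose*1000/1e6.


O3 demand (mg/h) = Q * dose * 1000 = 385.9 * 0.1 * 1000 = 38590 mg/h
Convert mg to kg: 38590 / 1e6 = 0.03859 kg/h

0.03859 kg/h


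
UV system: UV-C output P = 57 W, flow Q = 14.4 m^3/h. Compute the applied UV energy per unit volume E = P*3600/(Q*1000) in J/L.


Energy delivered per hour = 57 W * 3600 s = 205200 J/h
Volume treated per hour = 14.4 m^3/h * 1000 = 14400 L/h
dose = 205200 / 14400 = 14.25 J/L

14.25 J/L


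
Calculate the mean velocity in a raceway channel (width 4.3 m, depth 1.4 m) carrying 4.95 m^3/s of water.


Cross-sectional area = W * d = 4.3 * 1.4 = 6.02 m^2
Velocity = Q / A = 4.95 / 6.02 = 0.822259 m/s

0.822259 m/s
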